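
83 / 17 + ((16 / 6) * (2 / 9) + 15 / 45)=2666 / 459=5.81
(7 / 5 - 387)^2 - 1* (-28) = 148715.36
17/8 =2.12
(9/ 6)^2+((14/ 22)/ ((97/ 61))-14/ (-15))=229417/ 64020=3.58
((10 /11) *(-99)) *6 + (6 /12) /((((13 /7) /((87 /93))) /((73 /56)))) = -539.67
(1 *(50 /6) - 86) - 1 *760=-2513 /3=-837.67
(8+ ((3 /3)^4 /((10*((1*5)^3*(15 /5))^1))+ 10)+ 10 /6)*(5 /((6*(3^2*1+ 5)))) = 73751 /63000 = 1.17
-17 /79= -0.22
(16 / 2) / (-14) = -4 / 7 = -0.57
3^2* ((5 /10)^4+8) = 1161 /16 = 72.56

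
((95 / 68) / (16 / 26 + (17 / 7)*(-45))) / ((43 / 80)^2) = -13832000 / 310840937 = -0.04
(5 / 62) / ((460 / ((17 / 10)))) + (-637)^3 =-14743405615103 / 57040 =-258474853.00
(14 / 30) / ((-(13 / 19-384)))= 133 / 109245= 0.00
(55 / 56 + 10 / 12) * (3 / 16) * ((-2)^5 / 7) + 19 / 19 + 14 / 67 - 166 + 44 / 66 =-6527149 / 39396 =-165.68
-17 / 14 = -1.21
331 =331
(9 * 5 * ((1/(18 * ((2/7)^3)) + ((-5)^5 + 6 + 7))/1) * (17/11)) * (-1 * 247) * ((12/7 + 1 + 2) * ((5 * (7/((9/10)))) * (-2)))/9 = -2176214369.21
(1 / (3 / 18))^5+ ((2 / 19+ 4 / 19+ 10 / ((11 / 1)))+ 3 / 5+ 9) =8137232 / 1045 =7786.82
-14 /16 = -7 /8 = -0.88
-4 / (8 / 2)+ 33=32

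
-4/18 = -2/9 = -0.22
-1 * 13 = -13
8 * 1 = 8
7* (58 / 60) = 203 / 30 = 6.77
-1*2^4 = -16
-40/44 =-10/11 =-0.91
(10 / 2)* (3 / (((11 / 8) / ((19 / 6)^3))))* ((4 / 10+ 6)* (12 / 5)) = 877952 / 165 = 5320.92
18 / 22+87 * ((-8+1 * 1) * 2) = -1217.18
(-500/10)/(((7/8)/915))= -366000/7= -52285.71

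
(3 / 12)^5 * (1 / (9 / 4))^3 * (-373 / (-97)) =373 / 1131408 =0.00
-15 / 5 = -3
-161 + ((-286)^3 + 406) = -23393411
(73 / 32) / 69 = 0.03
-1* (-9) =9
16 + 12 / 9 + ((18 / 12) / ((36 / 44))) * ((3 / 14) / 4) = 5857 / 336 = 17.43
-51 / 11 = -4.64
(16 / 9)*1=16 / 9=1.78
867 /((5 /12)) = 10404 /5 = 2080.80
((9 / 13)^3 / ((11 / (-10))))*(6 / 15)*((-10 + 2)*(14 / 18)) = 0.75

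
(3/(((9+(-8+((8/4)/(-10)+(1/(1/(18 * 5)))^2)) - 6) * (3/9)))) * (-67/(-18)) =335/80948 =0.00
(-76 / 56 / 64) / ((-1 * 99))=19 / 88704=0.00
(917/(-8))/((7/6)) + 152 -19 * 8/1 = -393/4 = -98.25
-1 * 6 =-6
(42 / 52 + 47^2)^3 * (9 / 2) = 1706970424242375 / 35152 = 48559695728.33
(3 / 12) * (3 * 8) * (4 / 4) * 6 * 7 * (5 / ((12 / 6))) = 630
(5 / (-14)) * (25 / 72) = -125 / 1008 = -0.12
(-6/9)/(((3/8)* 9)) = -16/81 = -0.20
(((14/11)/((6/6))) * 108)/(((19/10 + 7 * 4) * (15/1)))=1008/3289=0.31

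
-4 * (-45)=180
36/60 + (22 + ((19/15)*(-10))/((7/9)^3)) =-7411/1715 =-4.32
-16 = -16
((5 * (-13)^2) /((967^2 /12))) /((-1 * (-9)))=0.00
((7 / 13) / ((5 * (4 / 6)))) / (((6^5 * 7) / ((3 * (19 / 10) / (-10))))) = -19 / 11232000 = -0.00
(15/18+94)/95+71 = 41039/570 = 72.00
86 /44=43 /22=1.95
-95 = -95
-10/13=-0.77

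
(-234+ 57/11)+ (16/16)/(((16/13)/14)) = -19135/88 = -217.44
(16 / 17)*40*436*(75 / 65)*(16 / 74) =33484800 / 8177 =4095.00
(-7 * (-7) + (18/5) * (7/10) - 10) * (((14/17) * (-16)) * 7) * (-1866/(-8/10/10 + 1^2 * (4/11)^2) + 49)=4587270635136/33575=136627569.18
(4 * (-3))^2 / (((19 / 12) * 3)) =576 / 19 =30.32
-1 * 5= -5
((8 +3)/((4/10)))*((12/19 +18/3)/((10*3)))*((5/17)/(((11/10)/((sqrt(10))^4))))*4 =210000/323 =650.15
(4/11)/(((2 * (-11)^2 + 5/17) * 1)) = 68/45309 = 0.00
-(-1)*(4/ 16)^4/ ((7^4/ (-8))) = -0.00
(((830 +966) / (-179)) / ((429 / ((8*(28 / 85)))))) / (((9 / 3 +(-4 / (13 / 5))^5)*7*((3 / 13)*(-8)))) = -2667368912 / 3142292770485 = -0.00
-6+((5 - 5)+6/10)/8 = -237/40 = -5.92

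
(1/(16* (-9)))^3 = -1/2985984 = -0.00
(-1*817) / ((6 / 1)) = -817 / 6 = -136.17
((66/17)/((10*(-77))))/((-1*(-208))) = -0.00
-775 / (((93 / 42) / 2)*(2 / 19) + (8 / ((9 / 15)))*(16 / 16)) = -57.62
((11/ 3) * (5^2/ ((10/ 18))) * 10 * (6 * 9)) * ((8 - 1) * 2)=1247400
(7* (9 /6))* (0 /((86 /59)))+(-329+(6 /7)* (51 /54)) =-6892 /21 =-328.19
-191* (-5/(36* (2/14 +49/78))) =86905/2526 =34.40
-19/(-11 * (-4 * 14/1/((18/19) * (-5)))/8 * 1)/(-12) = -15/154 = -0.10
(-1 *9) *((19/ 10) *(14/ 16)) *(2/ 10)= -1197/ 400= -2.99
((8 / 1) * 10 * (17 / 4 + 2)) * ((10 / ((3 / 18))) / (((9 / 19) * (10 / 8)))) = 152000 / 3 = 50666.67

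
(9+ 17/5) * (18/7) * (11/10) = 6138/175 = 35.07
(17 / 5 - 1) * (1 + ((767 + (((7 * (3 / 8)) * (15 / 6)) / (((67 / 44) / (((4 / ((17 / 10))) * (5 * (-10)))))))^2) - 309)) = 4009220644068 / 6486605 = 618076.89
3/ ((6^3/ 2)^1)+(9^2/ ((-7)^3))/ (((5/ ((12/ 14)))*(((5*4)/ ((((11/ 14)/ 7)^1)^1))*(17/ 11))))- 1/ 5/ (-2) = 57434792/ 450007425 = 0.13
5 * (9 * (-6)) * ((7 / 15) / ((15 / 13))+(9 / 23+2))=-86808 / 115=-754.85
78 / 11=7.09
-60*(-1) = 60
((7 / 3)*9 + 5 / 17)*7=2534 / 17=149.06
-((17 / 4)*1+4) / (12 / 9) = -99 / 16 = -6.19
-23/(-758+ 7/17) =391/12879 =0.03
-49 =-49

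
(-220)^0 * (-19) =-19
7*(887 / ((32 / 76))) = 117971 / 8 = 14746.38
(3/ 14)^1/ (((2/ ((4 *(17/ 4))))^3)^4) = 1747866711689283/ 57344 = 30480376529.18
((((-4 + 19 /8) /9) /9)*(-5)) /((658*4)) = 65 /1705536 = 0.00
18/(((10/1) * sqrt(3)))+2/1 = 3 * sqrt(3)/5+2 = 3.04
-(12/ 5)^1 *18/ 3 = -72/ 5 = -14.40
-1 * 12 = -12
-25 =-25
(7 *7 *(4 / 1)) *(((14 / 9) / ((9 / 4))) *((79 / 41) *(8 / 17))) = 6936832 / 56457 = 122.87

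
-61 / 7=-8.71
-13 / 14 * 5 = -65 / 14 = -4.64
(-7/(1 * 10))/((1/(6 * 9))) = -189/5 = -37.80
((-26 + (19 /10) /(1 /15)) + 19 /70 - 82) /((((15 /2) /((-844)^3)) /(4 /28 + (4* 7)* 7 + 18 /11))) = 1256112574541.34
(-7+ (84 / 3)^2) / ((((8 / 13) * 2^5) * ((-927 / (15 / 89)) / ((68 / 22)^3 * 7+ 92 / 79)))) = -91993022485 / 61689656512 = -1.49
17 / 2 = 8.50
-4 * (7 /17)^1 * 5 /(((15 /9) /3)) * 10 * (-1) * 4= 10080 /17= 592.94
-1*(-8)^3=512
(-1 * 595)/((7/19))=-1615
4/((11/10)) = 40/11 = 3.64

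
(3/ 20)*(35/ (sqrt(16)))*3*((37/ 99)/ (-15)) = -259/ 2640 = -0.10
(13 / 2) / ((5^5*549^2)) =13 / 1883756250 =0.00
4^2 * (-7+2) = -80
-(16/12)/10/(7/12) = -8/35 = -0.23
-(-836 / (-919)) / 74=-418 / 34003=-0.01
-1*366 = -366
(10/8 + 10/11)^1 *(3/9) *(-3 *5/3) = -475/132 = -3.60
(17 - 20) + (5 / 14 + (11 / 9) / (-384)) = -64013 / 24192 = -2.65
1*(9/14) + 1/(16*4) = 295/448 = 0.66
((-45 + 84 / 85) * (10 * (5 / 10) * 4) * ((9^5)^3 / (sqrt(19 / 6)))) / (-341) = 3080954900664327636 * sqrt(114) / 110143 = 298662616465616.35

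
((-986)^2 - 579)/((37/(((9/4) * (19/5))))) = 166146507/740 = 224522.31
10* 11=110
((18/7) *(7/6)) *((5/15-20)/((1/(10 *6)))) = -3540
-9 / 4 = -2.25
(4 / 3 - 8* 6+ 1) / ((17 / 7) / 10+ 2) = -9590 / 471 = -20.36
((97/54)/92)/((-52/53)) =-0.02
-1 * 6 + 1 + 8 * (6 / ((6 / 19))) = 147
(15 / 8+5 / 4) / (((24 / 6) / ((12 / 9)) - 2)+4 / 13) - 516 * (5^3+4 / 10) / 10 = -21992051 / 3400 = -6468.25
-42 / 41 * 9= -378 / 41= -9.22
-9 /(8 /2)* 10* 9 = -405 /2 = -202.50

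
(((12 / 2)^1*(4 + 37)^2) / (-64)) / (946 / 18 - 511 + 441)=45387 / 5024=9.03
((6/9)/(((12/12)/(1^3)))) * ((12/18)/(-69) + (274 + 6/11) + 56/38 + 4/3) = 23997364/129789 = 184.90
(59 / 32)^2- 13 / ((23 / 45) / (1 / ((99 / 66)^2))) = -186177 / 23552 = -7.90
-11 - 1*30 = -41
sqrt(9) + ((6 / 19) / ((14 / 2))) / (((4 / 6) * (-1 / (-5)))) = 444 / 133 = 3.34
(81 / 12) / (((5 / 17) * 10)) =459 / 200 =2.30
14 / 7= 2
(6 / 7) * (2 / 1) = 12 / 7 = 1.71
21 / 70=3 / 10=0.30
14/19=0.74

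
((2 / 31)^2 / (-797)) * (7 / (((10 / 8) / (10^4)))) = -224000 / 765917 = -0.29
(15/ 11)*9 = 12.27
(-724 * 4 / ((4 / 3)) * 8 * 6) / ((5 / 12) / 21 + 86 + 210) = -26272512 / 74597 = -352.19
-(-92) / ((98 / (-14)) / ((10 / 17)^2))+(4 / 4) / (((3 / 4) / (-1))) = -35692 / 6069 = -5.88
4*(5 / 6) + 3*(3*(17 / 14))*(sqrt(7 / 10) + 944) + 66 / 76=153*sqrt(70) / 140 + 8235977 / 798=10329.92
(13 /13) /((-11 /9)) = -9 /11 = -0.82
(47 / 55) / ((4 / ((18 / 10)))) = 423 / 1100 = 0.38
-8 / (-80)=1 / 10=0.10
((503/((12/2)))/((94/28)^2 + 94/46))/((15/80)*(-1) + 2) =18140192/5221653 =3.47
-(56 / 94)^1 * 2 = -56 / 47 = -1.19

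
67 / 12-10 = -53 / 12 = -4.42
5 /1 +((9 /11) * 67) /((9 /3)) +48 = 71.27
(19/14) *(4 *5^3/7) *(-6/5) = -5700/49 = -116.33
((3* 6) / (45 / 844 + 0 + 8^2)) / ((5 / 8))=121536 / 270305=0.45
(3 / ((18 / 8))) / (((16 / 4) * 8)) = 1 / 24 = 0.04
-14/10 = -7/5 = -1.40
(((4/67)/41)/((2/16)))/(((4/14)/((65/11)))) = 7280/30217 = 0.24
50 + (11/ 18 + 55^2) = 55361/ 18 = 3075.61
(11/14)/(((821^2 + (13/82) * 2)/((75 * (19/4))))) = 214225/515866288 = 0.00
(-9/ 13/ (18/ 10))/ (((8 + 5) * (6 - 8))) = 5/ 338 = 0.01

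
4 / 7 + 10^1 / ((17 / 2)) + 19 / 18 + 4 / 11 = 74623 / 23562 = 3.17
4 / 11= 0.36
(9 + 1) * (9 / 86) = 45 / 43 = 1.05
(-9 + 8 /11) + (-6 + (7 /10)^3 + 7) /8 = -713227 /88000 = -8.10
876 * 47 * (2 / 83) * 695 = 689506.99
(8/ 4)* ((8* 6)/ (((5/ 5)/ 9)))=864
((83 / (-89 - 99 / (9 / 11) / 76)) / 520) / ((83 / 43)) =-817 / 895050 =-0.00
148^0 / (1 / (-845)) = -845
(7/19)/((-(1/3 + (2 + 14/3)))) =-1/19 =-0.05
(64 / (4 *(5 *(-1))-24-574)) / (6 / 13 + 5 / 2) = -832 / 23793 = -0.03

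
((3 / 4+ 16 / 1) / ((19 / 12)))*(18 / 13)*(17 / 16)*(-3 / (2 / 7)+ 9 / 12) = -92259 / 608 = -151.74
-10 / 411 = -0.02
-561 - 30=-591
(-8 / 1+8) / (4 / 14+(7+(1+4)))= 0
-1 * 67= -67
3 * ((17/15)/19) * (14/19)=238/1805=0.13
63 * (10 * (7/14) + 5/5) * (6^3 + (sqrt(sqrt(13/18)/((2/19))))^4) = 425145/4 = 106286.25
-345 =-345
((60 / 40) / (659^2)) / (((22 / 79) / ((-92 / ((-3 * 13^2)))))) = 1817 / 807328379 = 0.00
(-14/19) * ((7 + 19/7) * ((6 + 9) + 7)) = -157.47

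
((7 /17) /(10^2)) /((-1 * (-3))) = 0.00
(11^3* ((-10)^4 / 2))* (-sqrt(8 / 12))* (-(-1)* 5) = -27168923.73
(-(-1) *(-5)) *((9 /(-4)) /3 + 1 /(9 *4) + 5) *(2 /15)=-77 /27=-2.85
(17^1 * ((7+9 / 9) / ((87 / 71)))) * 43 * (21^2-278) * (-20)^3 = -541431232000 / 87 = -6223347494.25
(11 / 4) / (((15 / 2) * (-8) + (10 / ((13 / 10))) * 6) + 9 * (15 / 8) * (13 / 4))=0.07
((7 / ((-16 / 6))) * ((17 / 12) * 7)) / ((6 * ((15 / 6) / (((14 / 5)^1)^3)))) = -285719 / 7500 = -38.10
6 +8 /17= 110 /17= 6.47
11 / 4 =2.75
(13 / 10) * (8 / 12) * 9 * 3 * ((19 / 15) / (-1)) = -741 / 25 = -29.64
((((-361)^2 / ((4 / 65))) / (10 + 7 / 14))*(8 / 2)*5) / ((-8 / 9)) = -127062975 / 28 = -4537963.39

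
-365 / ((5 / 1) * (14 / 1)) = -73 / 14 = -5.21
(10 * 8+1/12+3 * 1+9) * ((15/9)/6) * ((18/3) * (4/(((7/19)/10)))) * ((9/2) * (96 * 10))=503880000/7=71982857.14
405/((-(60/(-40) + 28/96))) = 335.17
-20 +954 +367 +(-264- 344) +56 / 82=28441 / 41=693.68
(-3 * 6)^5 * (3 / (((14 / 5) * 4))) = -506134.29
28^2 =784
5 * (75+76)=755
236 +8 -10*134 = -1096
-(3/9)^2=-1/9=-0.11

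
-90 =-90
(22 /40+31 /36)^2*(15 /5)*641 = 3829.14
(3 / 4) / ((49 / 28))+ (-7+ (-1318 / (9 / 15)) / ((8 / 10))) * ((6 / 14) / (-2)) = 16529 / 28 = 590.32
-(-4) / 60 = 1 / 15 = 0.07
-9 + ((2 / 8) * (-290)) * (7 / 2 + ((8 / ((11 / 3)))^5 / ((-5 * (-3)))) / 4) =-207750617 / 644204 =-322.49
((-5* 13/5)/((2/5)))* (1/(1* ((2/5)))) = -325/4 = -81.25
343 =343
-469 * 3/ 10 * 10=-1407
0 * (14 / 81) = 0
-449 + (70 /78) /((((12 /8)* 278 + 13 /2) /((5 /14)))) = -449.00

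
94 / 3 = 31.33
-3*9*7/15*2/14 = -1.80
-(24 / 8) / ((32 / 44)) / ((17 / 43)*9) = -473 / 408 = -1.16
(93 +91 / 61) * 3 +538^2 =17673376 / 61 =289727.48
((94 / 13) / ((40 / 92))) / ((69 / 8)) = 376 / 195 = 1.93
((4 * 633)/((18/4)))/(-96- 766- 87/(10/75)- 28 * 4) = -3376/9759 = -0.35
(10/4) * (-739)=-3695/2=-1847.50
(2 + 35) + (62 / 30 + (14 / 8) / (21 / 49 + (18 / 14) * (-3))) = 38.56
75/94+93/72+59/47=3773/1128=3.34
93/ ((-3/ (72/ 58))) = -1116/ 29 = -38.48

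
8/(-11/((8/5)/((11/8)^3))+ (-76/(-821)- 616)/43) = -1156808704/4655539475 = -0.25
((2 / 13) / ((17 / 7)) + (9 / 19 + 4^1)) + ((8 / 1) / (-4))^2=35847 / 4199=8.54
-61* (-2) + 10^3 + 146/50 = 28123/25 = 1124.92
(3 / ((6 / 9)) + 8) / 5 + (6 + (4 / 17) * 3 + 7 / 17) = 327 / 34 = 9.62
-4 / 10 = -2 / 5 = -0.40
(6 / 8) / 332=3 / 1328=0.00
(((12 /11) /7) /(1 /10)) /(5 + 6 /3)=120 /539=0.22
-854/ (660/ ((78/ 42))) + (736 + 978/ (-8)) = 403489/ 660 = 611.35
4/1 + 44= 48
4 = 4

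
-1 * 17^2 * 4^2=-4624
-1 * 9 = -9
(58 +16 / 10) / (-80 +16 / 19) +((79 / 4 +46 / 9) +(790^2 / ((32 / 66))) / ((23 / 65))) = 2831357631383 / 778320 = 3637780.90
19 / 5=3.80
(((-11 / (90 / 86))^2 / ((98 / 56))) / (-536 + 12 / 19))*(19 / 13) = -80766169 / 468611325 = -0.17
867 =867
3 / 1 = 3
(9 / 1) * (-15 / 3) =-45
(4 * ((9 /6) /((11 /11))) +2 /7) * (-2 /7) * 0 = 0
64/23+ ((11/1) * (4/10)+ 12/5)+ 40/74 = 43074/4255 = 10.12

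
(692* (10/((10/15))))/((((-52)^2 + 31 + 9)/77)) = 291.28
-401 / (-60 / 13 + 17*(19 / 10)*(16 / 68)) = -26065 / 194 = -134.36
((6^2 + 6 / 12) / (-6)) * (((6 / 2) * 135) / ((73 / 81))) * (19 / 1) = -207765 / 4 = -51941.25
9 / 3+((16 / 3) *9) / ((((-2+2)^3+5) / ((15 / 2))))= 75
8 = 8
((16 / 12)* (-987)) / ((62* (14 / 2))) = -3.03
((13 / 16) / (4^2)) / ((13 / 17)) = 17 / 256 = 0.07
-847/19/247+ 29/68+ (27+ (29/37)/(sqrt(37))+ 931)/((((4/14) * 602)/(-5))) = -378775447/13722332 - 145 * sqrt(37)/235468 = -27.61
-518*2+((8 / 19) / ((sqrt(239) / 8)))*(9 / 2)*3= -1036+864*sqrt(239) / 4541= -1033.06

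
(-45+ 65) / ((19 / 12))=240 / 19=12.63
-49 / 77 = -7 / 11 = -0.64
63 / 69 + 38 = 38.91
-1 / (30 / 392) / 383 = -196 / 5745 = -0.03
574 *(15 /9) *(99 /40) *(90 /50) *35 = 596673 /4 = 149168.25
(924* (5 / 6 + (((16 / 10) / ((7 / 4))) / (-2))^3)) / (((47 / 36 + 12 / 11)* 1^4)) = 1653528888 / 5812625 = 284.47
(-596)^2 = 355216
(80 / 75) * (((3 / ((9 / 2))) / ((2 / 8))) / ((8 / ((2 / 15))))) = 32 / 675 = 0.05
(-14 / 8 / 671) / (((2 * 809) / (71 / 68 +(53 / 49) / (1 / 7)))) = -4101 / 295304416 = -0.00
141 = 141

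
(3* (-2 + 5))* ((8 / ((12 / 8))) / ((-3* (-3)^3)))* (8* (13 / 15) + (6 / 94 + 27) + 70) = 1173088 / 19035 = 61.63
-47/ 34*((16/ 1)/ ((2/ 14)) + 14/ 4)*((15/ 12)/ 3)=-18095/ 272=-66.53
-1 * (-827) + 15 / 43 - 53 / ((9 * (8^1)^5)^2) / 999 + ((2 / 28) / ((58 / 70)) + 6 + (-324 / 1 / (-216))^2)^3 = 128173815025285901312189 / 91119814365111386112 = 1406.65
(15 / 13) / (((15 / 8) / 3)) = 24 / 13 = 1.85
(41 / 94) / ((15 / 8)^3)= 0.07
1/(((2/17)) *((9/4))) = 34/9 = 3.78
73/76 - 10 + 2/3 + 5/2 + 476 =107189/228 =470.13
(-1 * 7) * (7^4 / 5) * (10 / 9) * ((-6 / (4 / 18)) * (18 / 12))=151263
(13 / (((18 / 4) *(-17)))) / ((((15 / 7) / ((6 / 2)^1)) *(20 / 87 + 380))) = -2639 / 4217700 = -0.00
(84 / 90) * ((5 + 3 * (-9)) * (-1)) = 308 / 15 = 20.53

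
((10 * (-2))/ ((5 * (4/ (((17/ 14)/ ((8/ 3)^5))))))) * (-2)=4131/ 229376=0.02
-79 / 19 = -4.16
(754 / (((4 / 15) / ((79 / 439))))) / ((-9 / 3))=-148915 / 878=-169.61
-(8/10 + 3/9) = -17/15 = -1.13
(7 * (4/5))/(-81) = -28/405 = -0.07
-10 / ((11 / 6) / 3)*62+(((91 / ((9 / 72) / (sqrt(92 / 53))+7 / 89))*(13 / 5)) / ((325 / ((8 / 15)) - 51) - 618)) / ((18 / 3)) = -10293420194152 / 10334045205 - 599714752*sqrt(1219) / 939458655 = -1018.36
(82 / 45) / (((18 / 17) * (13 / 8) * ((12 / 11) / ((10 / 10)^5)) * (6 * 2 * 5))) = 7667 / 473850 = 0.02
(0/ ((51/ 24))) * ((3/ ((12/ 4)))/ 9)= 0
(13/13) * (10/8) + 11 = 49/4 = 12.25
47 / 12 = 3.92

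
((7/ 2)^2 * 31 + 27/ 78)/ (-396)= -19765/ 20592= -0.96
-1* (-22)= 22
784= 784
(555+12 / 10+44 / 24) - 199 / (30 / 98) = -2761 / 30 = -92.03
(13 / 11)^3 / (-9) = -2197 / 11979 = -0.18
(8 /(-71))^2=64 /5041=0.01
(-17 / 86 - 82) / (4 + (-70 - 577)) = 7069 / 55298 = 0.13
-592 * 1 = -592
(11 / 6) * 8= 44 / 3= 14.67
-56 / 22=-28 / 11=-2.55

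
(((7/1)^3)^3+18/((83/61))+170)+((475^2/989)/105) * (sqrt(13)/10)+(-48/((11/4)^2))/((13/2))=9025 * sqrt(13)/41538+5268550371009/130559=40353790.04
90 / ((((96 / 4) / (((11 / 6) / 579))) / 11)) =0.13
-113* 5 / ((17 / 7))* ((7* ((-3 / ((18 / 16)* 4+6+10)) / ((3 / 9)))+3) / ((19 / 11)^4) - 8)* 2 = 338462659010 / 90833737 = 3726.18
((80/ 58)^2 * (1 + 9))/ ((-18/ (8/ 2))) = -32000/ 7569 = -4.23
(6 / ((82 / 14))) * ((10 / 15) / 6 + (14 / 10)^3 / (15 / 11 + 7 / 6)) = 3144638 / 2567625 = 1.22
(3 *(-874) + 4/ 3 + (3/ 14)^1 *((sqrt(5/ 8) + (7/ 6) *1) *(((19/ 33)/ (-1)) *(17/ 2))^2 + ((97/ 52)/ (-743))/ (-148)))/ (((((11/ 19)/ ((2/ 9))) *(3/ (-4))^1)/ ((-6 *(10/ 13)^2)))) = -216546801178527250/ 45580775419179 + 99112550 *sqrt(10)/ 42513471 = -4743.46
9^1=9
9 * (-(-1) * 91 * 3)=2457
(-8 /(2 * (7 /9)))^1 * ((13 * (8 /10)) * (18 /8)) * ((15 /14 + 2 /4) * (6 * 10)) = -555984 /49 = -11346.61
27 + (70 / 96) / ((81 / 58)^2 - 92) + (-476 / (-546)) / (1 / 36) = 2758676461 / 47256612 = 58.38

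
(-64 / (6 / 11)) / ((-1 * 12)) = 88 / 9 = 9.78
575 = 575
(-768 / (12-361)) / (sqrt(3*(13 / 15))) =768*sqrt(65) / 4537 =1.36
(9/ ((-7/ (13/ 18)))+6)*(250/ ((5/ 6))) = 10650/ 7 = 1521.43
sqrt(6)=2.45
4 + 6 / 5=26 / 5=5.20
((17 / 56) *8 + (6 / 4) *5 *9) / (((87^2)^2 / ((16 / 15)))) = 7832 / 6015424905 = 0.00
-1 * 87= -87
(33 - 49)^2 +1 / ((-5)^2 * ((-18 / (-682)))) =57941 / 225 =257.52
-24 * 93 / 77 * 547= -1220904 / 77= -15855.90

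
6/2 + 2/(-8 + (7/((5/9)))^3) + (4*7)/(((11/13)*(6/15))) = 234854071/2739517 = 85.73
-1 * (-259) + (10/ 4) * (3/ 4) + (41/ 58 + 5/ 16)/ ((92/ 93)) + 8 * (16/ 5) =61365169/ 213440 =287.51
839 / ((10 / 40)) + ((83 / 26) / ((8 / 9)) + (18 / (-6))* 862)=160907 / 208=773.59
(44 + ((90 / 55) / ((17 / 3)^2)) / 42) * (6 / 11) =5874954 / 244783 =24.00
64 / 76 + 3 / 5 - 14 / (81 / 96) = -38861 / 2565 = -15.15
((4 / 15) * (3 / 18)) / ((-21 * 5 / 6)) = -0.00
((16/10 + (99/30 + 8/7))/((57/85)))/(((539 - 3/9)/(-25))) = -179775/429856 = -0.42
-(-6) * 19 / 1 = 114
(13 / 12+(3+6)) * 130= 7865 / 6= 1310.83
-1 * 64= -64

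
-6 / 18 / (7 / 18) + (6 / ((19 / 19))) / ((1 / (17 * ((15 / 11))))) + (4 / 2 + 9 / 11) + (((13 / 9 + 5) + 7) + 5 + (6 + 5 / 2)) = 232843 / 1386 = 168.00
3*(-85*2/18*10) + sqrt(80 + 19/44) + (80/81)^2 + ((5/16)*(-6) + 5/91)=-1357349725/4776408 + sqrt(38929)/22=-275.21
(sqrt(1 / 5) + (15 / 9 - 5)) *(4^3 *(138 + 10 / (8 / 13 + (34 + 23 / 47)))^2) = -5630453189877760 / 1380178803 + 563045318987776 *sqrt(5) / 2300298005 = -3532186.28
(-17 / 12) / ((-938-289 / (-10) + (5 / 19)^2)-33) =1805 / 1200258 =0.00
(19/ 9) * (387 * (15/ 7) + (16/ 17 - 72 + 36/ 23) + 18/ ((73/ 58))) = 1634.20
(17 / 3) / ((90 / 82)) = 697 / 135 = 5.16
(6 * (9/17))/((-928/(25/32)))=-675/252416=-0.00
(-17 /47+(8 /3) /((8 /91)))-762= -103216 /141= -732.03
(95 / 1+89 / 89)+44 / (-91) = 8692 / 91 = 95.52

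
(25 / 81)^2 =625 / 6561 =0.10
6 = 6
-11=-11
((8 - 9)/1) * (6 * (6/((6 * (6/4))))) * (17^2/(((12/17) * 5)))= -4913/15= -327.53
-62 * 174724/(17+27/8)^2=-693304832/26569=-26094.50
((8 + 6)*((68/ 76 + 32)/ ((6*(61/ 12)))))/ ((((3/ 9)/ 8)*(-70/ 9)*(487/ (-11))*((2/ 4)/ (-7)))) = -8316000/ 564433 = -14.73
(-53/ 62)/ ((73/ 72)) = -1908/ 2263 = -0.84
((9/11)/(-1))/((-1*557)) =9/6127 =0.00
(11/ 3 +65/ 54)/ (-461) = -263/ 24894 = -0.01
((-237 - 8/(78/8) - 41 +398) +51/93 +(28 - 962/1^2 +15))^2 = 933774342400/1461681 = 638835.93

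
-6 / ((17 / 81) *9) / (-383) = 54 / 6511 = 0.01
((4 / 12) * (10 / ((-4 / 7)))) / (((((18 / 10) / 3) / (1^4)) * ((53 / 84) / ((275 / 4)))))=-336875 / 318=-1059.36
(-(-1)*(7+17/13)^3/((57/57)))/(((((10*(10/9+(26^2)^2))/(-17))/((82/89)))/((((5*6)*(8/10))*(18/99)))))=-189652161024/22115141103055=-0.01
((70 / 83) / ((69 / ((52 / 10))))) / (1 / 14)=5096 / 5727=0.89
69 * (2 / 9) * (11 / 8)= 21.08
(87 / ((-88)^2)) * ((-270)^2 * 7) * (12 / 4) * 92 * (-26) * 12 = -59734952550 / 121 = -493677293.80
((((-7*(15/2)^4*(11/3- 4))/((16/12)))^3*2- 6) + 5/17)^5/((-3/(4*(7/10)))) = -1734957299315733308347819502290724157194581995811017261883238673493487014378543220881840657/411960428990536448666588864839680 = -4211465901147483104723729000000000000000000000000000000000.00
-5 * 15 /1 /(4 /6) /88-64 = -11489 /176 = -65.28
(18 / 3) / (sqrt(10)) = 3 * sqrt(10) / 5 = 1.90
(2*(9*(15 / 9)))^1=30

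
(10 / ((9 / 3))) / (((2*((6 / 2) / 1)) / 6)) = 10 / 3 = 3.33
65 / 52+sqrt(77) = 5 / 4+sqrt(77) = 10.02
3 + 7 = 10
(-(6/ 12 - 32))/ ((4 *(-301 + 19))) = -21/ 752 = -0.03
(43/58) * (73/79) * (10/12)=15695/27492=0.57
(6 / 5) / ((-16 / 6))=-9 / 20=-0.45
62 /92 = 31 /46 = 0.67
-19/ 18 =-1.06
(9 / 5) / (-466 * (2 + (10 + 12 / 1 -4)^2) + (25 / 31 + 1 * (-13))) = -0.00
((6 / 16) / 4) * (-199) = -597 / 32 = -18.66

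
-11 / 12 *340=-935 / 3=-311.67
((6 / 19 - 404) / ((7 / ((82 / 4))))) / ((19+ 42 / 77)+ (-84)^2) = -133045 / 796271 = -0.17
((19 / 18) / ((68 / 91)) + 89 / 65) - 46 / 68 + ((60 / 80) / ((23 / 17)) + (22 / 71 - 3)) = -232721 / 7642440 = -0.03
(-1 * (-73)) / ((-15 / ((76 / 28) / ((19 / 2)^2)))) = -0.15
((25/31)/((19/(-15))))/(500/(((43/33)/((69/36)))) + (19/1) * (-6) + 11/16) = -258000/252116149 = -0.00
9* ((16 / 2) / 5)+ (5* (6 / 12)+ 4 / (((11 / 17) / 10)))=8659 / 110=78.72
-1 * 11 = -11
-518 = -518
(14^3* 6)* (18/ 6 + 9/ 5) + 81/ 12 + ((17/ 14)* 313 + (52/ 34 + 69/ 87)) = 5481316059/ 69020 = 79416.34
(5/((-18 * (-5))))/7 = 0.01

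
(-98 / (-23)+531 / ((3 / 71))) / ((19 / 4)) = 1156556 / 437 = 2646.58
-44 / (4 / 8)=-88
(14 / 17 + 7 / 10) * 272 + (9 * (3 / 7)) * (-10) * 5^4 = -23692.74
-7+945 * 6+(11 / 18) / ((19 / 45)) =215249 / 38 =5664.45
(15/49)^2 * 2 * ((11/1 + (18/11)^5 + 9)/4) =82134450/55240493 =1.49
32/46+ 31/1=729/23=31.70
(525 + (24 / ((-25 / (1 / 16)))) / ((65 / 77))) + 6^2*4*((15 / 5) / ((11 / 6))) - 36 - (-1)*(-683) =1485959 / 35750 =41.57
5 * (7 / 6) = 35 / 6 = 5.83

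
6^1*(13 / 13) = 6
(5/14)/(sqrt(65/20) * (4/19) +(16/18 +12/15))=1543275/6929426 - 192375 * sqrt(13)/13858852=0.17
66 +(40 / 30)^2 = 610 / 9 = 67.78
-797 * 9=-7173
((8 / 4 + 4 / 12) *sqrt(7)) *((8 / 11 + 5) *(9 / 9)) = 147 *sqrt(7) / 11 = 35.36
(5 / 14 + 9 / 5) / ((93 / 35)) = 151 / 186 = 0.81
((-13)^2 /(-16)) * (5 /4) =-845 /64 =-13.20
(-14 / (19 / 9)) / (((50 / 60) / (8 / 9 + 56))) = -43008 / 95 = -452.72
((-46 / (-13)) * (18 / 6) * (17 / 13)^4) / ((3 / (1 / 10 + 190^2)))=693476783983 / 1856465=373546.92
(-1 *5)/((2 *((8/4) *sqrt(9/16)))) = -5/3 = -1.67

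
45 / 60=3 / 4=0.75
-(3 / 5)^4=-81 / 625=-0.13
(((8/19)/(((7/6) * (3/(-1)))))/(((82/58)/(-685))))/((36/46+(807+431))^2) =10508585/276669564437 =0.00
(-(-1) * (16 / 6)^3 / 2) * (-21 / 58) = -896 / 261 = -3.43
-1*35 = -35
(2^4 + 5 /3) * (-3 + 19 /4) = 371 /12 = 30.92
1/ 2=0.50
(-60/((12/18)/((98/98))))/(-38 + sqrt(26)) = 45 * sqrt(26)/709 + 1710/709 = 2.74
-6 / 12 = -1 / 2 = -0.50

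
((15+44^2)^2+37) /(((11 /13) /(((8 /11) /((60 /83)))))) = 4525781.38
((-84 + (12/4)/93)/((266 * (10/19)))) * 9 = -23427/4340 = -5.40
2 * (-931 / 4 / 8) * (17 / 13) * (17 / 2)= -269059 / 416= -646.78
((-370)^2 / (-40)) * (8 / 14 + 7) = -362785 / 14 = -25913.21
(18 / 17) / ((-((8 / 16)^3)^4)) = -73728 / 17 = -4336.94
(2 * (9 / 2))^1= 9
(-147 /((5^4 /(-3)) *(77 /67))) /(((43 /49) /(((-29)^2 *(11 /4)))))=1618.08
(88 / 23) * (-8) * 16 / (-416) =352 / 299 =1.18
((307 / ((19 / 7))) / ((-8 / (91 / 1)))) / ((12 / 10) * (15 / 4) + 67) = -15043 / 836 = -17.99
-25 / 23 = -1.09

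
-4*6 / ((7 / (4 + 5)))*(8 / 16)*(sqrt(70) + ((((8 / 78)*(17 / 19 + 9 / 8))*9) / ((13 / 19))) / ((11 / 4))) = -108*sqrt(70) / 7-198936 / 13013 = -144.37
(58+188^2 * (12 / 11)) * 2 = 849532 / 11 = 77230.18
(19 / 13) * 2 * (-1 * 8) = -304 / 13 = -23.38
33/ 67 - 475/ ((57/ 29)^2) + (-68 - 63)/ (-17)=-22350677/ 194769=-114.75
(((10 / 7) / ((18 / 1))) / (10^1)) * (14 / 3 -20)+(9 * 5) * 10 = 85027 / 189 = 449.88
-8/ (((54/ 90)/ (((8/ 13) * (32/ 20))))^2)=-32768/ 1521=-21.54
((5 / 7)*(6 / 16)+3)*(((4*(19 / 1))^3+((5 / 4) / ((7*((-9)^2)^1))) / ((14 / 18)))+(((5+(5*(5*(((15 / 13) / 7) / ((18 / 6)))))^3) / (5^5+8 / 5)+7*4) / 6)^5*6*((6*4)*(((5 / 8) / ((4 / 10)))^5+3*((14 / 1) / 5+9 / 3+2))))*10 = 1299832919235584123248596508220121028420037456216840679309728711 / 3659426586675648489620257198272521217451775717678824704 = 355201255.84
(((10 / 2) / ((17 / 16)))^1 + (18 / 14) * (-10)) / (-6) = 1.36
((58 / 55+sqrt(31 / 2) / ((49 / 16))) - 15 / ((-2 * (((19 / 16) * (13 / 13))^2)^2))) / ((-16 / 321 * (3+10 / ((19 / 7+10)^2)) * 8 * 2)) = -43977795883869 / 22251153499520 - 2542641 * sqrt(62) / 38028704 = -2.50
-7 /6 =-1.17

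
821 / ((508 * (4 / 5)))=4105 / 2032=2.02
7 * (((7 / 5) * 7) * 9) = 3087 / 5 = 617.40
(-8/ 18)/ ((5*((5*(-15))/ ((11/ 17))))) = 44/ 57375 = 0.00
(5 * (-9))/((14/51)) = -2295/14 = -163.93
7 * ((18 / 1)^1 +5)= 161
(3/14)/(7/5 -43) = -15/2912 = -0.01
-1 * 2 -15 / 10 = -7 / 2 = -3.50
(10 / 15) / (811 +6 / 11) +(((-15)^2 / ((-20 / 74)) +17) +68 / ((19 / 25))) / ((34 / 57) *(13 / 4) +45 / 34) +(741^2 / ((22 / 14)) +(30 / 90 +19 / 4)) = 433564870352025 / 1241602868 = 349197.70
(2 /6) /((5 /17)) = 17 /15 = 1.13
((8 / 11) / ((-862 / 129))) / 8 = -129 / 9482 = -0.01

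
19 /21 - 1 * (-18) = 397 /21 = 18.90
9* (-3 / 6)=-9 / 2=-4.50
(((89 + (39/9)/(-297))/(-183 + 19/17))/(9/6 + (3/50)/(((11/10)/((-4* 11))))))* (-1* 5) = -16848275/6198687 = -2.72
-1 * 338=-338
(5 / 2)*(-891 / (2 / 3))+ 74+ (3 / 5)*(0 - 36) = -65777 / 20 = -3288.85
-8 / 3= -2.67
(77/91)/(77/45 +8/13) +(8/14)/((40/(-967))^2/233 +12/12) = 1941060484933/2075717389599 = 0.94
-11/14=-0.79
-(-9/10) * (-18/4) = -81/20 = -4.05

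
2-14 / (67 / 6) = 50 / 67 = 0.75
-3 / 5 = -0.60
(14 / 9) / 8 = 7 / 36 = 0.19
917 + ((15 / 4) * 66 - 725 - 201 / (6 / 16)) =-193 / 2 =-96.50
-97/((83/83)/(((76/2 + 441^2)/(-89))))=18868343/89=212003.85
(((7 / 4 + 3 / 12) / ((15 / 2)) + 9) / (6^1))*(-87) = -4031 / 30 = -134.37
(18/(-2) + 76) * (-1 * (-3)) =201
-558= -558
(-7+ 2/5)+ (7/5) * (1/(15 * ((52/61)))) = -25313/3900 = -6.49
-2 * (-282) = 564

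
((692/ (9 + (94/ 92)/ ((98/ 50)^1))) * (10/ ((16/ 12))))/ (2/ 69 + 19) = 807179940/ 28178293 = 28.65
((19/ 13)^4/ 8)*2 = 130321/ 114244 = 1.14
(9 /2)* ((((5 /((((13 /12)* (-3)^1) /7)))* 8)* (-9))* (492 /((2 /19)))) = 212012640 /13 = 16308664.62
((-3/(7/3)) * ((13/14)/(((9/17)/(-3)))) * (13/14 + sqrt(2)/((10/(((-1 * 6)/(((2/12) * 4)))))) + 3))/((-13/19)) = -53295/1372 + 8721 * sqrt(2)/980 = -26.26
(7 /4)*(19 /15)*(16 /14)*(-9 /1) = -114 /5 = -22.80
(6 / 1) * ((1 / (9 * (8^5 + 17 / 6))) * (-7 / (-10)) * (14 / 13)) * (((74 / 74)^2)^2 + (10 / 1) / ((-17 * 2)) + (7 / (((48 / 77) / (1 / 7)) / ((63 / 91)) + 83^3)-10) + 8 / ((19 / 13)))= -0.00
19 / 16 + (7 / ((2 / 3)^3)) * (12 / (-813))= 0.84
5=5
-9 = -9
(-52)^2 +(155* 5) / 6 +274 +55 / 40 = 74605 / 24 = 3108.54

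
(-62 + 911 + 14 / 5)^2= 18139081 / 25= 725563.24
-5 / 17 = -0.29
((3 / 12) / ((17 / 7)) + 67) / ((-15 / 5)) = -1521 / 68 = -22.37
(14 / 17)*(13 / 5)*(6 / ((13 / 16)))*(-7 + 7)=0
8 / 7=1.14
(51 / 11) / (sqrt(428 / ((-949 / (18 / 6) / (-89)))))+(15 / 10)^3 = 17 * sqrt(27111981) / 209506+27 / 8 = 3.80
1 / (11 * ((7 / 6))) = 6 / 77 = 0.08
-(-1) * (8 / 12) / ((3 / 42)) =28 / 3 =9.33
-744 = -744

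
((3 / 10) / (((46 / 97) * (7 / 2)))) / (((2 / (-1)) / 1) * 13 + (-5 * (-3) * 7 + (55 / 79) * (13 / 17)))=130271 / 57322440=0.00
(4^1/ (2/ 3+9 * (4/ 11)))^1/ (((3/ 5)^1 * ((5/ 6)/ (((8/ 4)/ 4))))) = 66/ 65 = 1.02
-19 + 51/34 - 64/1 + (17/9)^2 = -12625/162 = -77.93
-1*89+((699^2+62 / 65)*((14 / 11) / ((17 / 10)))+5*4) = 889087817 / 2431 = 365729.25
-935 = -935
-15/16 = -0.94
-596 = -596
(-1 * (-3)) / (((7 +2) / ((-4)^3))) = -64 / 3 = -21.33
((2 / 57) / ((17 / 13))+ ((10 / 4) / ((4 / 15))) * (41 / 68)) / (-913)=-0.01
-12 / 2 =-6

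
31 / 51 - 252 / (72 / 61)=-21715 / 102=-212.89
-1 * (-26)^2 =-676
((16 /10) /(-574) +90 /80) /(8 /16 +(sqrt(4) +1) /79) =1017757 /487900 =2.09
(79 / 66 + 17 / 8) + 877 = 880.32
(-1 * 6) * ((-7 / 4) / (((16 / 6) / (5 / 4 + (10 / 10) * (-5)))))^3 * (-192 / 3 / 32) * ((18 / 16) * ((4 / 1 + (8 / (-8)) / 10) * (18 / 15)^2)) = 1129.96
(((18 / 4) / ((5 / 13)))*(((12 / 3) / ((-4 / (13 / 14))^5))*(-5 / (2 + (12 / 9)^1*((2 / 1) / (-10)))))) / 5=10024911 / 550731776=0.02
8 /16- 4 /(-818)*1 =413 /818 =0.50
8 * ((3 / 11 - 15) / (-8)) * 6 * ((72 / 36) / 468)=54 / 143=0.38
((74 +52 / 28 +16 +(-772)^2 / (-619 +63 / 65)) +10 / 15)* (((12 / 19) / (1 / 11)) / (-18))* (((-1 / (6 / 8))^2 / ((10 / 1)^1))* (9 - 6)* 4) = 11767423424 / 16392915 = 717.84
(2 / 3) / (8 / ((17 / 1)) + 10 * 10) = 17 / 2562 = 0.01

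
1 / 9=0.11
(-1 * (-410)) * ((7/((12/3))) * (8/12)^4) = 11480/81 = 141.73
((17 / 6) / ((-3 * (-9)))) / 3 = 17 / 486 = 0.03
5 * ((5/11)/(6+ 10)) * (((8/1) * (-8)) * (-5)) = 500/11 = 45.45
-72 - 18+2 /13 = -1168 /13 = -89.85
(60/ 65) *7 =84/ 13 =6.46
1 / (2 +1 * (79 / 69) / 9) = 621 / 1321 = 0.47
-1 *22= -22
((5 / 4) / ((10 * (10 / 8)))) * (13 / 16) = 13 / 160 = 0.08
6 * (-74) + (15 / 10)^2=-1767 / 4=-441.75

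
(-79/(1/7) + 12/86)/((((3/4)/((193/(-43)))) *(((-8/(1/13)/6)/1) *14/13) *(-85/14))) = 4588189/157165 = 29.19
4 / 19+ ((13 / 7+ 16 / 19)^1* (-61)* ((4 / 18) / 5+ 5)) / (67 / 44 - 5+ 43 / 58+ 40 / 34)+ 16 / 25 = 540023542384 / 1012272975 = 533.48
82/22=41/11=3.73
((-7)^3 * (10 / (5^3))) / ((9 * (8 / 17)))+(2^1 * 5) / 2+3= 1369 / 900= 1.52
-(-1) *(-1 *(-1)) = 1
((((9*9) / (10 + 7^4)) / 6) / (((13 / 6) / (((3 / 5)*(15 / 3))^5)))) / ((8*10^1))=0.01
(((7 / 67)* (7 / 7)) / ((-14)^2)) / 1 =1 / 1876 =0.00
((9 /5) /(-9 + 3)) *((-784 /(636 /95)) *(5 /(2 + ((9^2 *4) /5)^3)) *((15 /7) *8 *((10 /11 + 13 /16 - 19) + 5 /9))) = -11009490625 /59487817026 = -0.19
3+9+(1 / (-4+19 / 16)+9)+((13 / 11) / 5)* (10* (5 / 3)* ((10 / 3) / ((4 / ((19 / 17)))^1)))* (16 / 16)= 204598 / 8415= 24.31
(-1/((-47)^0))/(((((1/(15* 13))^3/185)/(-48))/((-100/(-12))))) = 548700750000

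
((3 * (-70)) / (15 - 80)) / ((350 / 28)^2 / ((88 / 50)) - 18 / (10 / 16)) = 36960 / 686153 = 0.05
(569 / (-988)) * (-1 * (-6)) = -1707 / 494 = -3.46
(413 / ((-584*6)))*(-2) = 413 / 1752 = 0.24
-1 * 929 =-929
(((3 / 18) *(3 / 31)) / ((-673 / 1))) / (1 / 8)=-4 / 20863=-0.00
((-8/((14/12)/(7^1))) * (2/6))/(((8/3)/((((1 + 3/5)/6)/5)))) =-8/25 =-0.32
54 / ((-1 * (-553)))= 54 / 553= 0.10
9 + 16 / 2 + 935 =952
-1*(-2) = 2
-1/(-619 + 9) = 1/610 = 0.00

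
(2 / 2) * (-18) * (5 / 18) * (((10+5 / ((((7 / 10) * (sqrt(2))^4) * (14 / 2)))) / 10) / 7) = -1005 / 1372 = -0.73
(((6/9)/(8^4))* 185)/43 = 185/264192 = 0.00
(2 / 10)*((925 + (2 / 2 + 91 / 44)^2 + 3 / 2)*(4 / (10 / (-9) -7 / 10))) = -16307361 / 39446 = -413.41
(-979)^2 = 958441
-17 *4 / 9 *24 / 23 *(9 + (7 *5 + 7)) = -402.09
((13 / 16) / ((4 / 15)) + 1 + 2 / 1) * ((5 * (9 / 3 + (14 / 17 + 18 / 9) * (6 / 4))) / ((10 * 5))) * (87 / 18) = 460143 / 21760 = 21.15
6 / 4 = 3 / 2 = 1.50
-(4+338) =-342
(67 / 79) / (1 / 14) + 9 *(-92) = -64474 / 79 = -816.13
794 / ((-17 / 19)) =-887.41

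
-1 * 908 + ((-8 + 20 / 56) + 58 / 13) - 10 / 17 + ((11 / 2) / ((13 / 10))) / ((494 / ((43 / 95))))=-6619483554 / 7260071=-911.77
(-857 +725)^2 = 17424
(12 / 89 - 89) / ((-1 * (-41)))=-7909 / 3649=-2.17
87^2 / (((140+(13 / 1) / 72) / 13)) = 7084584 / 10093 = 701.93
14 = 14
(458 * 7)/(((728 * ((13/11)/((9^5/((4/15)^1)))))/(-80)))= -11155832325/169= -66010842.16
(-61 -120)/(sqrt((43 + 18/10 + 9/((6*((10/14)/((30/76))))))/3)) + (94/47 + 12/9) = -43.08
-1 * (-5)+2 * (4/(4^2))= 11/2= 5.50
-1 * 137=-137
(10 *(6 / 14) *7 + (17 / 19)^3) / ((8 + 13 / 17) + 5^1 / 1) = 3581611 / 1605006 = 2.23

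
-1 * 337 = -337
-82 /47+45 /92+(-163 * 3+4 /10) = -10590677 /21620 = -489.86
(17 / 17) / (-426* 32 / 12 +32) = -0.00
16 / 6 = 8 / 3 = 2.67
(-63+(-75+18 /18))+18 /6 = -134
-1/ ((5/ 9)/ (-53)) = 477/ 5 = 95.40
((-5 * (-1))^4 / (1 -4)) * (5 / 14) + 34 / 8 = -5893 / 84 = -70.15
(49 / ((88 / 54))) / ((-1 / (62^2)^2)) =-444297557.45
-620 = -620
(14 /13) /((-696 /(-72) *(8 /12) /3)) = 0.50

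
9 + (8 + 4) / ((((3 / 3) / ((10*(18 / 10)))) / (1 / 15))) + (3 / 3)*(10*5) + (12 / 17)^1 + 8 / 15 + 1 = 19288 / 255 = 75.64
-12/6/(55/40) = -16/11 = -1.45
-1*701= -701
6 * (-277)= -1662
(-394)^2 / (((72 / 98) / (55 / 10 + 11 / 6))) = 41836102 / 27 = 1549485.26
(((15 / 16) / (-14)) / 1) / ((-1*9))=5 / 672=0.01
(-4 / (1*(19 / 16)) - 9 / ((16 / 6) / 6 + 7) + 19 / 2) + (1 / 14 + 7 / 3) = 195883 / 26733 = 7.33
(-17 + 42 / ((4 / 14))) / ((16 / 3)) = 24.38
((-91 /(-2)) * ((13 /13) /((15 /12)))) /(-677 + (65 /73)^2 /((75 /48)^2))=-4849390 /90150061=-0.05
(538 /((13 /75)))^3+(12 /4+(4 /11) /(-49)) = 29902022249.24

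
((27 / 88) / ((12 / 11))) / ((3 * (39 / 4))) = 1 / 104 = 0.01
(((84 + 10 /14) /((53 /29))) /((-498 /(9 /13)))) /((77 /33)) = -154773 /5604326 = -0.03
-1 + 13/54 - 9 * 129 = -62735/54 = -1161.76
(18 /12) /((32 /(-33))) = -1.55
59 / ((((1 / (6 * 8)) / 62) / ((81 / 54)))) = 263376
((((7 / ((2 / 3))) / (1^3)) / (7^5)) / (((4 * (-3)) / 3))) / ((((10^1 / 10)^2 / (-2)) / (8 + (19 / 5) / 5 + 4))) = 957 / 240100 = 0.00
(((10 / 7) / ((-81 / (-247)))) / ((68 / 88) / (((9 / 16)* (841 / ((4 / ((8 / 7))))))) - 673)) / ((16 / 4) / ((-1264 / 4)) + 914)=-0.00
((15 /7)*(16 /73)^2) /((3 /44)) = 56320 /37303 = 1.51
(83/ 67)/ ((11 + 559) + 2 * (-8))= 83/ 37118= 0.00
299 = 299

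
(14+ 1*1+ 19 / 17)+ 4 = 342 / 17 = 20.12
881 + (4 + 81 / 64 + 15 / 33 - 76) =570747 / 704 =810.72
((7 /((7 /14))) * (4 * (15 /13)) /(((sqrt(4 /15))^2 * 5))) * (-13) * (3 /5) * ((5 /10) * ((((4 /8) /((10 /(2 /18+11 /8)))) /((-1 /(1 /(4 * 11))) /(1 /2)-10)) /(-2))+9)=-15241281 /4480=-3402.07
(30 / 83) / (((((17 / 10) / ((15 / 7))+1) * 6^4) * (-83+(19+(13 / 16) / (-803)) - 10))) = -0.00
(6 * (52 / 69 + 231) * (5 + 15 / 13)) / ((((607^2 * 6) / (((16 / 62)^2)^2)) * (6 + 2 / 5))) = 818739200 / 305222538869313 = 0.00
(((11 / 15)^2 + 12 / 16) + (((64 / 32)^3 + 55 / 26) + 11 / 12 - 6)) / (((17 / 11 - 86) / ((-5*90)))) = 33.67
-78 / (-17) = 78 / 17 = 4.59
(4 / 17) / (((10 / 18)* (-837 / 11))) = -44 / 7905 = -0.01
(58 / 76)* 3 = 87 / 38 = 2.29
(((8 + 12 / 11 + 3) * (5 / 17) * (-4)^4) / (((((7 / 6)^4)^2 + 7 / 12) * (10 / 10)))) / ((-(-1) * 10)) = 22.67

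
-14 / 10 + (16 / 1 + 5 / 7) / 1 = 536 / 35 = 15.31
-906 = -906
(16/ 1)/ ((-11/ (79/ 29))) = -1264/ 319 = -3.96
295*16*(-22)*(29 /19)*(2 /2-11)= 30113600 /19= 1584926.32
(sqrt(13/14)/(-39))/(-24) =sqrt(182)/13104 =0.00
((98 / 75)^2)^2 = 92236816 / 31640625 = 2.92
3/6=1/2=0.50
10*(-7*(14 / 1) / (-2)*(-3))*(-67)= 98490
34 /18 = 17 /9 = 1.89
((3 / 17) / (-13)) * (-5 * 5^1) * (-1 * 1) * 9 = -675 / 221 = -3.05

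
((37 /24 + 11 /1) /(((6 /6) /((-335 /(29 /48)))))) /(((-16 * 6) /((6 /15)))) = 28.98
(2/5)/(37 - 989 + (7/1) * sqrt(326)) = -136/317975 - sqrt(326)/317975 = -0.00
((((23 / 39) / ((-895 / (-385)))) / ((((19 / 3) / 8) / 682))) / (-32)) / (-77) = 7843 / 88426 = 0.09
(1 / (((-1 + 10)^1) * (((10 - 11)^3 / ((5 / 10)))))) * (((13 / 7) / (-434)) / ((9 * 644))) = 0.00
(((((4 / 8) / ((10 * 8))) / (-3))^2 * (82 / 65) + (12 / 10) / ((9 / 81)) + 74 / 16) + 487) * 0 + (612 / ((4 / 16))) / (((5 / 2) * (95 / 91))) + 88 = 487336 / 475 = 1025.97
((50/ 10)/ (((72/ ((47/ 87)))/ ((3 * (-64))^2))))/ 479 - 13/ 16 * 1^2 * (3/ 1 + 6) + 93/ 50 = -42760813/ 16669200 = -2.57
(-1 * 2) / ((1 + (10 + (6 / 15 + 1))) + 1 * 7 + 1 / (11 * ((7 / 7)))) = -55 / 536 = -0.10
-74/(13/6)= -444/13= -34.15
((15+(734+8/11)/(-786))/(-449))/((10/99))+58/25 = 2955472/1470475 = 2.01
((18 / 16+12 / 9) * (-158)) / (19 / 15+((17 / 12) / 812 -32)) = 12.64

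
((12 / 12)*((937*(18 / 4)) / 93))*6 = 8433 / 31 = 272.03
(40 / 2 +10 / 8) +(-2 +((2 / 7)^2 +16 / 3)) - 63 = -22541 / 588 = -38.34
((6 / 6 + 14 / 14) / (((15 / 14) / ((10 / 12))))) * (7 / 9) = 98 / 81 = 1.21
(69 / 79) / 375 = 23 / 9875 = 0.00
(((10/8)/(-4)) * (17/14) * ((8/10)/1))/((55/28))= -0.15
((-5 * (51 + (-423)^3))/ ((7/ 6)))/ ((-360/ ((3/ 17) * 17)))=-18921729/ 7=-2703104.14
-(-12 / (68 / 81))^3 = 2920.60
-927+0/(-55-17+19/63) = -927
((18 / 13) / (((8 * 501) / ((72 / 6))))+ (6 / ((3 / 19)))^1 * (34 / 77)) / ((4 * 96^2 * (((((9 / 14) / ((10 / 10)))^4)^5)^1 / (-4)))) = -32748569911769624913280000 / 2613034879449646650270129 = -12.53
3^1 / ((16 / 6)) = 9 / 8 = 1.12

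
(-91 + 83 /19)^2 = 2709316 /361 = 7505.03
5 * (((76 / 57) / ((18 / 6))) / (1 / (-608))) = -12160 / 9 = -1351.11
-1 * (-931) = 931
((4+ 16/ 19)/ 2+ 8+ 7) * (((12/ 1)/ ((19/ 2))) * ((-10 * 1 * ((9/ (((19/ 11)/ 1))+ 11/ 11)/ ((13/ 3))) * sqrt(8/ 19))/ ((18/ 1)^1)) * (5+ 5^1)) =-31246400 * sqrt(38)/ 1694173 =-113.69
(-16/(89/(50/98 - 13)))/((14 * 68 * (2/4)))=144/30527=0.00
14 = 14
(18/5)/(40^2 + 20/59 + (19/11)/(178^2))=370132488/164538186005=0.00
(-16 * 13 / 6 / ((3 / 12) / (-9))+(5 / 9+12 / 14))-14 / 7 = 78587 / 63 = 1247.41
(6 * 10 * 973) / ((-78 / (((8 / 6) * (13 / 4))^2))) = -126490 / 9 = -14054.44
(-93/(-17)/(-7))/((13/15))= -1395/1547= -0.90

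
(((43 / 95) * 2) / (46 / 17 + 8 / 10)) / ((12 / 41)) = 29971 / 33972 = 0.88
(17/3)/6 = 17/18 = 0.94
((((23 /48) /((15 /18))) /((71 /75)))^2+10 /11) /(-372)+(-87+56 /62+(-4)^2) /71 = -1307918299 /1320177408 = -0.99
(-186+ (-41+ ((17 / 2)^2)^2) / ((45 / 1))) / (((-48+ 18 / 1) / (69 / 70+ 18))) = 4523473 / 100800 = 44.88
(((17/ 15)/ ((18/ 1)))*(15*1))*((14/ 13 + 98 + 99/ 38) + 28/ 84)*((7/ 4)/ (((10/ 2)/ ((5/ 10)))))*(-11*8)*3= -197903783/ 44460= -4451.28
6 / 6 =1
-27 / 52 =-0.52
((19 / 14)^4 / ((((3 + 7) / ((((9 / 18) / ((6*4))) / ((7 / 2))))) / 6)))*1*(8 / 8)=130321 / 10756480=0.01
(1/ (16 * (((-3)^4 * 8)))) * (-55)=-55/ 10368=-0.01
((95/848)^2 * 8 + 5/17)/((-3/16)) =-200955/95506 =-2.10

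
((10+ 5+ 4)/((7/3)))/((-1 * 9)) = -19/21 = -0.90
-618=-618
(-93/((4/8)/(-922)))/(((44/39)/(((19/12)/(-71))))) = -10589631/3124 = -3389.77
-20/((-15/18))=24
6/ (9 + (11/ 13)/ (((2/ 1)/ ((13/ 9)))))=108/ 173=0.62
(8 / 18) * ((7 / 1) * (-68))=-1904 / 9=-211.56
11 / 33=1 / 3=0.33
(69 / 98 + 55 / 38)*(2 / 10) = 2003 / 4655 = 0.43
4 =4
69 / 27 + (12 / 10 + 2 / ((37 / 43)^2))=397771 / 61605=6.46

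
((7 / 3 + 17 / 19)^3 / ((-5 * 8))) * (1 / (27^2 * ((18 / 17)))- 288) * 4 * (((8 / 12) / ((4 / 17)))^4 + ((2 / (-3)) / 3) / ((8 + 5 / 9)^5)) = 875366124559619167503832 / 14021021283769770039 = 62432.41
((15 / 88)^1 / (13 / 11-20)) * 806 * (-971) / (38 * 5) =391313 / 10488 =37.31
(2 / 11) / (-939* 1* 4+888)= -1 / 15774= -0.00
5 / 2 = 2.50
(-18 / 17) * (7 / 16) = -63 / 136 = -0.46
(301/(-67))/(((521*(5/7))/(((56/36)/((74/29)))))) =-427721/58120155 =-0.01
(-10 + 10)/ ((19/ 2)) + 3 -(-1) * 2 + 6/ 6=6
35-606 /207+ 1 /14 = 31051 /966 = 32.14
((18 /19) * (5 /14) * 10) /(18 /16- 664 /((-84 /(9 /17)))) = 4080 /6403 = 0.64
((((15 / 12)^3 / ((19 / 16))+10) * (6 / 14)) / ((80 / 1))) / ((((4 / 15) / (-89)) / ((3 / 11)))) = -2126655 / 374528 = -5.68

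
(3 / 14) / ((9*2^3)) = 1 / 336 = 0.00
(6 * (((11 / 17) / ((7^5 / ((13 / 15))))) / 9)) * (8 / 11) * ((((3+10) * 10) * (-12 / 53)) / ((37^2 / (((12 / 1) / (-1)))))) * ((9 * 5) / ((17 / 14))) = 7787520 / 50346504173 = 0.00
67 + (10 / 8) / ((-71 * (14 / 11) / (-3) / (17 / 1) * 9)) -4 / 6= 264053 / 3976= 66.41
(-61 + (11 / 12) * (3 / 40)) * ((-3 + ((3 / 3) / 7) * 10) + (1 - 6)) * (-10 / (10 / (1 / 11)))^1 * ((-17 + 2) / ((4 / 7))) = 672681 / 704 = 955.51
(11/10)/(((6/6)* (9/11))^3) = 14641/7290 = 2.01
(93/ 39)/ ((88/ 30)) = 465/ 572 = 0.81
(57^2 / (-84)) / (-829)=1083 / 23212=0.05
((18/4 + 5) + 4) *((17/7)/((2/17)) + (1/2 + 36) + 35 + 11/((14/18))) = 10044/7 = 1434.86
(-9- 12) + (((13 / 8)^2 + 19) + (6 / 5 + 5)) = 2189 / 320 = 6.84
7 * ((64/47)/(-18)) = -224/423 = -0.53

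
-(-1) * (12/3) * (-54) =-216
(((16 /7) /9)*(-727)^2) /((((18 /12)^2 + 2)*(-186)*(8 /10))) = -21141160 /99603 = -212.25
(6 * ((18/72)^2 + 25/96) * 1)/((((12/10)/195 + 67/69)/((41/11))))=28502175/3856688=7.39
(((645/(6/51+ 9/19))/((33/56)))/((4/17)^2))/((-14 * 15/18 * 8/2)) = -12041763/16808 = -716.43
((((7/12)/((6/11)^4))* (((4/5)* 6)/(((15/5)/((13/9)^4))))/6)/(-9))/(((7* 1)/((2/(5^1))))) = -0.05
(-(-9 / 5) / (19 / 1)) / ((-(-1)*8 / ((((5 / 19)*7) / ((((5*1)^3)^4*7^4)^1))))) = 9 / 241841796875000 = 0.00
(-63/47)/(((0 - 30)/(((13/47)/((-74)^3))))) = -0.00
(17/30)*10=17/3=5.67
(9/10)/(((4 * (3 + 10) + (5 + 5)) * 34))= 9/21080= 0.00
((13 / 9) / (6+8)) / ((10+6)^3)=13 / 516096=0.00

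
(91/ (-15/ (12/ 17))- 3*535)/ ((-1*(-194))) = -136789/ 16490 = -8.30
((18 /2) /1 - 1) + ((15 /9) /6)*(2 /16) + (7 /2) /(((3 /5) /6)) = 6197 /144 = 43.03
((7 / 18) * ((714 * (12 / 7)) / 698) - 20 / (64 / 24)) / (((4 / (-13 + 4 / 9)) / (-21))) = -3764369 / 8376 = -449.42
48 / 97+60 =60.49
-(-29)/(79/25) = 725/79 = 9.18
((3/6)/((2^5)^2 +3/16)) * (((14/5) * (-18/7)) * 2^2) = -1152/81935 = -0.01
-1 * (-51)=51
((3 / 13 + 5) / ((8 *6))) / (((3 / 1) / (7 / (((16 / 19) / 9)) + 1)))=20621 / 7488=2.75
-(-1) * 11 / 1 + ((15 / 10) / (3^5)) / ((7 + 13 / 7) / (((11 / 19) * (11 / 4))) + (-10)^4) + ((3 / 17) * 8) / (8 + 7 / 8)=18491636162665 / 1657094336208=11.16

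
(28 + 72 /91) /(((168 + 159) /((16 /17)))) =41920 /505869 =0.08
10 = 10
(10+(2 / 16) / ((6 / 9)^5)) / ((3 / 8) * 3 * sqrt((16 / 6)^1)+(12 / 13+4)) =72878 / 28205 - 1421121 * sqrt(6) / 3610240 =1.62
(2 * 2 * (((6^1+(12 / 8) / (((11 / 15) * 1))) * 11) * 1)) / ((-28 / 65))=-11505 / 14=-821.79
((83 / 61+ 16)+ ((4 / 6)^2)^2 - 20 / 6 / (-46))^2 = 4014412960000 / 12914731449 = 310.84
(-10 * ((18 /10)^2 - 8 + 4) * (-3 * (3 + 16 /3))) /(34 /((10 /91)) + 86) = -950 /1977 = -0.48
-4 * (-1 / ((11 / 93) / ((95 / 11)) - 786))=-35340 / 6944189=-0.01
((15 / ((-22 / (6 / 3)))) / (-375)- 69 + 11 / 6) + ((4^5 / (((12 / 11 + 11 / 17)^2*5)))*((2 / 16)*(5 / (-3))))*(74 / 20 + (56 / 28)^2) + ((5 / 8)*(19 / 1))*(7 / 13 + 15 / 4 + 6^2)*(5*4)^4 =889390924666507 / 11618750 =76547900.99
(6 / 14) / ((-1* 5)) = -3 / 35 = -0.09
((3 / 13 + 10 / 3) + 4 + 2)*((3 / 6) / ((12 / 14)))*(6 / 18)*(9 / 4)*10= 13055 / 312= 41.84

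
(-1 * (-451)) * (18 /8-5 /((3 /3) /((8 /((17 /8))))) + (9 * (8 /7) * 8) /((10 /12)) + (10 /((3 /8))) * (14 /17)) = 46962.68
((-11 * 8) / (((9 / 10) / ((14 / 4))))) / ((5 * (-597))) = 616 / 5373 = 0.11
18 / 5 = 3.60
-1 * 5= -5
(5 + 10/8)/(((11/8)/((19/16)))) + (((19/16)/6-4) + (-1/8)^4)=215713/135168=1.60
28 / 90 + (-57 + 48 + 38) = 1319 / 45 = 29.31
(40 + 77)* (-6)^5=-909792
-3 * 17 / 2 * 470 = -11985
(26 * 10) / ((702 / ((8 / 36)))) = 20 / 243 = 0.08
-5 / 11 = -0.45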